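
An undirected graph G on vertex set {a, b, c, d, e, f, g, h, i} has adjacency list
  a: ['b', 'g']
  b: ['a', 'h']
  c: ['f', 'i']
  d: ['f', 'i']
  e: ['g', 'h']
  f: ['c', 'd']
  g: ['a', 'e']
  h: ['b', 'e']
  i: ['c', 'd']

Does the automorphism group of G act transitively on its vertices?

No

G has two connected components, {a, b, e, g, h} and {c, d, f, i}; each is 2-regular, so G = C_5 ⊔ C_4. The orbit of a under Aut(G) is {a, b, e, g, h}, which does not contain c, so G is not vertex-transitive.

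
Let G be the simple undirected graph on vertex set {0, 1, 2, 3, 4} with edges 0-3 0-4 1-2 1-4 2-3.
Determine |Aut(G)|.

G is 2-regular and connected on 5 vertices, i.e. the cycle C_5. The automorphisms of the 5-cycle are exactly the symmetries of a regular 5-gon: the dihedral group D_5, |D_5| = 10.

10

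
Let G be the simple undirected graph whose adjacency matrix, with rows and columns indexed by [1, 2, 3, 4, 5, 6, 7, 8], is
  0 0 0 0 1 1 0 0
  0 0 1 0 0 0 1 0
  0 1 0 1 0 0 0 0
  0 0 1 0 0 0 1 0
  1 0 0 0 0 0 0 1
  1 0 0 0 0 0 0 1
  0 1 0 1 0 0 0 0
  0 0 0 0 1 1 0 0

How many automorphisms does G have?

G has two connected components, {2, 3, 4, 7} and {1, 5, 6, 8}; each is 2-regular, so G = C_4 ⊔ C_4. Aut of a disjoint union of two copies of C_4 is the wreath product D_4 ≀ Z_2, of order 2·8² = 128.

128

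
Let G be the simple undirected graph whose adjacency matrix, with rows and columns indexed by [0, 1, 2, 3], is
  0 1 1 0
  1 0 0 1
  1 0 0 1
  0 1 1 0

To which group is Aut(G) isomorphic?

G is 2-regular and connected on 4 vertices, i.e. the cycle C_4. The automorphisms of the 4-cycle are exactly the symmetries of a regular 4-gon: the dihedral group D_4, |D_4| = 8.

D_4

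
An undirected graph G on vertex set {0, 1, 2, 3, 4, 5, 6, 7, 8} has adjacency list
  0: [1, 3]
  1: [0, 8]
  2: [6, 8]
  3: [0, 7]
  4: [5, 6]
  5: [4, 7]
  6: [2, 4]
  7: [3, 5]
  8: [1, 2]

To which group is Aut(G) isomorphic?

G is 2-regular and connected on 9 vertices, i.e. the cycle C_9. C_9 has 9 rotations and 9 reflections, so Aut(C_9) ≅ D_9 of order 18.

the dihedral group of order 18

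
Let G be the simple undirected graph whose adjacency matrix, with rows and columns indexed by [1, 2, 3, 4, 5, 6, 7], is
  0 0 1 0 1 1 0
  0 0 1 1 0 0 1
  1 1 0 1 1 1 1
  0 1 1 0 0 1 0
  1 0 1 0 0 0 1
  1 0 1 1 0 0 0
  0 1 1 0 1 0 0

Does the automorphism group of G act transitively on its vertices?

No

Vertex 3 is the only vertex of degree 6, so every automorphism fixes it; G is not vertex-transitive.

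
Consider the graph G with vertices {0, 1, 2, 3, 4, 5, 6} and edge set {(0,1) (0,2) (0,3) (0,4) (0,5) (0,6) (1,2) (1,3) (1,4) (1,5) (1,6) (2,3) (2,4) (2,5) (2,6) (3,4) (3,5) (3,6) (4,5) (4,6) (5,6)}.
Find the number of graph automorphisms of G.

Every vertex has degree 6, so G is the complete graph K_7. Every bijection on the vertex set is an automorphism of K_7; hence Aut(K_7) ≅ S_7, order 5040.

5040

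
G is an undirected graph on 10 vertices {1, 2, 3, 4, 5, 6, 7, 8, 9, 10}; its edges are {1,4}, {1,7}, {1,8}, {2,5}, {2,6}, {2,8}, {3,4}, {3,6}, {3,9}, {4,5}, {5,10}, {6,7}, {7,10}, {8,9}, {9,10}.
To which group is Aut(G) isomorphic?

the symmetric group S_5

G is 3-regular on 10 vertices with no triangles and no 4-cycles (girth 5): this is the Petersen graph. It is a classical fact that the Petersen graph has automorphism group S_5 (order 120), arising from its description as the Kneser graph K(5,2).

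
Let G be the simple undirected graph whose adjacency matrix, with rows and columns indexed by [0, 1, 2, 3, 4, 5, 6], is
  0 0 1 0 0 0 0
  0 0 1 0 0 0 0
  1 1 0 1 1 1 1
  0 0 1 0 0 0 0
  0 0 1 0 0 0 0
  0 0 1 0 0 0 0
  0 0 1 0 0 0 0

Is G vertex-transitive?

No

Vertex 2 is the only vertex of degree 6, so every automorphism fixes it; G is not vertex-transitive.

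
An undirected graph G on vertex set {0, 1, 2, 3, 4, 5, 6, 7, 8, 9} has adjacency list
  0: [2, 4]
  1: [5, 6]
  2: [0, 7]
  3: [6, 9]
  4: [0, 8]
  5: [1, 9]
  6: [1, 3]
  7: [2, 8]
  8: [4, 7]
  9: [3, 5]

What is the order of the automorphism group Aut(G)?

200

G has two connected components, {1, 3, 5, 6, 9} and {0, 2, 4, 7, 8}; each is 2-regular, so G = C_5 ⊔ C_5. With two isomorphic components, Aut(G) = Aut(C_5) ≀ S_2 = (D_5 × D_5) ⋊ Z_2: permute each cycle by D_5, then optionally swap the two cycles. Order 2·(2·5)² = 200.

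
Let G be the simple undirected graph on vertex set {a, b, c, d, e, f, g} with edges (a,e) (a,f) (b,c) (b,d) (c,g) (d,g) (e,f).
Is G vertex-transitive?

No

G has two connected components, {b, c, d, g} and {a, e, f}; each is 2-regular, so G = C_4 ⊔ C_3. The orbit of a under Aut(G) is {a, e, f}, which does not contain b, so G is not vertex-transitive.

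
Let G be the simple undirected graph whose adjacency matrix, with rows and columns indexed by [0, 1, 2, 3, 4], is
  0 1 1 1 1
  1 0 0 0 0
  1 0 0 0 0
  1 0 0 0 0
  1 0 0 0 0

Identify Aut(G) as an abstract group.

Vertex 0 has degree 4 and every other vertex has degree 1, so G is the star K_{1,4} with centre 0. Any automorphism fixes the centre and permutes the 4 leaves freely, so Aut(G) ≅ S_4 of order 4! = 24.

the symmetric group on 4 letters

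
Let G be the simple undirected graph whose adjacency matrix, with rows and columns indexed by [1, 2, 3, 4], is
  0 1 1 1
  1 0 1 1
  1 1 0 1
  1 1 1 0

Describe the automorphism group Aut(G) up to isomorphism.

S_4

Every vertex has degree 3, so G is the complete graph K_4. Any permutation of the 4 vertices preserves K_4, so Aut(K_4) = S_4 of order 4! = 24.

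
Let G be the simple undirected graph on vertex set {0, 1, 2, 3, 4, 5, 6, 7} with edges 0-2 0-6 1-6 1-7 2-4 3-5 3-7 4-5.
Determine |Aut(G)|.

Every vertex has degree 2 and the graph is connected, so G is the 8-cycle C_8. The automorphisms of the 8-cycle are exactly the symmetries of a regular 8-gon: the dihedral group D_8, |D_8| = 16.

16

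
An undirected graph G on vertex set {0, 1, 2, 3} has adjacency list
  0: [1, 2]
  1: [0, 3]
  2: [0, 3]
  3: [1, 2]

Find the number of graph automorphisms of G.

Every vertex has degree 2 and the graph is connected, so G is the 4-cycle C_4. C_4 has 4 rotations and 4 reflections, so Aut(C_4) ≅ D_4 of order 8.

8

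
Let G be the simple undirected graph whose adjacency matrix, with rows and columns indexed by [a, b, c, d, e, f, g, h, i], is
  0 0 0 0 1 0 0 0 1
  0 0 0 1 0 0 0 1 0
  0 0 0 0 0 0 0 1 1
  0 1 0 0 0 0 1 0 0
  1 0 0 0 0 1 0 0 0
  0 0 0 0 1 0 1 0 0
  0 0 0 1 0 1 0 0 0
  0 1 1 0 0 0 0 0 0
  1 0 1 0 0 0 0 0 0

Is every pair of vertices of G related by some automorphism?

Yes

G is 2-regular and connected on 9 vertices, i.e. the cycle C_9. The automorphisms of the 9-cycle are exactly the symmetries of a regular 9-gon: the dihedral group D_9, |D_9| = 18. This group acts transitively on the 9 vertices.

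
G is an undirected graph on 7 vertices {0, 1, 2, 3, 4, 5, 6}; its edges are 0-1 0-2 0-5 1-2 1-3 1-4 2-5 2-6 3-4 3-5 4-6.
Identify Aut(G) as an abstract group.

The degree sequence is [3, 4, 4, 3, 3, 3, 2]. Checking the degree-preserving permutations of the vertex set shows that none except the identity preserves every edge, so Aut(G) is trivial.

1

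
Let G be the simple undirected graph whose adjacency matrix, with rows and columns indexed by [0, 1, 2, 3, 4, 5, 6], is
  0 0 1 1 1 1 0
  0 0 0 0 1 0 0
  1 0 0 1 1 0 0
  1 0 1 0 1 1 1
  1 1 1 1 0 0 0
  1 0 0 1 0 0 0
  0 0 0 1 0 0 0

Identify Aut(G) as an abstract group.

Degrees alone do not determine every vertex (e.g. 0 and 4 both have degree 4), but their neighbour-degree multisets differ: N(0) has degrees [2, 3, 4, 5] while N(4) has degrees [1, 3, 4, 5]. Repeating this refinement separates all vertices, so the only automorphism is the identity.

1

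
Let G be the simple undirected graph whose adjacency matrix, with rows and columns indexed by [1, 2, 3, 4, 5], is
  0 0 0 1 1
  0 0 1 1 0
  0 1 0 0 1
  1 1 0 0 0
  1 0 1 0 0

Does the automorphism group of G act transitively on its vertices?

Every vertex has degree 2 and the graph is connected, so G is the 5-cycle C_5. C_5 has 5 rotations and 5 reflections, so Aut(C_5) ≅ D_5 of order 10. This group acts transitively on the 5 vertices.

Yes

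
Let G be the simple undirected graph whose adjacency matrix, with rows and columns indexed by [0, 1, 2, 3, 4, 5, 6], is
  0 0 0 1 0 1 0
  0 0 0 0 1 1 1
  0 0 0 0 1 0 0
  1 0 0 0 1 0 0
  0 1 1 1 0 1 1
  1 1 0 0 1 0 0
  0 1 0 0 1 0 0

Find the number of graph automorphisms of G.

1

The degree sequence is [2, 3, 1, 2, 5, 3, 2]. Checking the degree-preserving permutations of the vertex set shows that none except the identity preserves every edge, so Aut(G) is trivial.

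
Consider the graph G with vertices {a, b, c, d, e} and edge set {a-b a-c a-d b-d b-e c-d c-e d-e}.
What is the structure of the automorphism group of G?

Vertex d is the unique vertex of degree 4; the remaining 4 vertices each have degree 3 and induce a cycle, so G is the wheel on 5 vertices with hub d. With the hub fixed, the remaining symmetry is that of the rim cycle C_4, giving the dihedral group D_4.

the dihedral group of order 8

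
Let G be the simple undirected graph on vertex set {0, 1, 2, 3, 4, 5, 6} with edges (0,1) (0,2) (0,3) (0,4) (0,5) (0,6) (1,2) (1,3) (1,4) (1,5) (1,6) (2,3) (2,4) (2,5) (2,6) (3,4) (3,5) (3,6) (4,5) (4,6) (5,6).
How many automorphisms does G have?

5040

Every vertex has degree 6, so G is the complete graph K_7. Any permutation of the 7 vertices preserves K_7, so Aut(K_7) = S_7 of order 7! = 5040.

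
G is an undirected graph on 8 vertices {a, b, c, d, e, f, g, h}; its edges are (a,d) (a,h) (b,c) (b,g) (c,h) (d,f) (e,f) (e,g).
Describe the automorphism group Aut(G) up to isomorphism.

G is 2-regular and connected on 8 vertices, i.e. the cycle C_8. C_8 has 8 rotations and 8 reflections, so Aut(C_8) ≅ D_8 of order 16.

the dihedral group of order 16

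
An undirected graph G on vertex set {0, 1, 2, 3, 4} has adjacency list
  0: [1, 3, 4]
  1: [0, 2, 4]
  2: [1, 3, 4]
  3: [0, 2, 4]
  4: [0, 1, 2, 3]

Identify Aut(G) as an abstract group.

the dihedral group of order 8

Vertex 4 is the unique vertex of degree 4; the remaining 4 vertices each have degree 3 and induce a cycle, so G is the wheel on 5 vertices with hub 4. With the hub fixed, the remaining symmetry is that of the rim cycle C_4, giving the dihedral group D_4.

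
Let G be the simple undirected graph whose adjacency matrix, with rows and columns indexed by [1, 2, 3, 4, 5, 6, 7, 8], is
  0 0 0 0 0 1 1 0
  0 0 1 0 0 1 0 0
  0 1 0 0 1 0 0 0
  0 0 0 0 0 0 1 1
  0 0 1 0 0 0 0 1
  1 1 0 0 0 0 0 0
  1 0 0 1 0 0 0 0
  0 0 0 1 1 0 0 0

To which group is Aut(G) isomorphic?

G is 2-regular and connected on 8 vertices, i.e. the cycle C_8. C_8 has 8 rotations and 8 reflections, so Aut(C_8) ≅ D_8 of order 16.

the dihedral group of order 16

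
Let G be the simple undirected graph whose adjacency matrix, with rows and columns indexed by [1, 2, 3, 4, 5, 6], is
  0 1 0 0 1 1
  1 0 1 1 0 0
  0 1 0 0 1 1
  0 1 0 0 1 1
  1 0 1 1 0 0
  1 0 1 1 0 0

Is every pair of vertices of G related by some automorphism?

G is 3-regular and bipartite with parts {2, 5, 6} and {1, 3, 4} (each part is independent and every cross-pair is an edge), so G = K_{3,3}. Aut(K_{3,3}) is the wreath product S_3 ≀ Z_2: permute within each part, then optionally swap the parts; |Aut| = 2·(3!)² = 72. This group acts transitively on the 6 vertices.

Yes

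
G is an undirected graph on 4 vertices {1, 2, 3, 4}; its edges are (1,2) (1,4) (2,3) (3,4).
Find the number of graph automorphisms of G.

8

Every vertex has degree 2 and the graph is connected, so G is the 4-cycle C_4. C_4 has 4 rotations and 4 reflections, so Aut(C_4) ≅ D_4 of order 8.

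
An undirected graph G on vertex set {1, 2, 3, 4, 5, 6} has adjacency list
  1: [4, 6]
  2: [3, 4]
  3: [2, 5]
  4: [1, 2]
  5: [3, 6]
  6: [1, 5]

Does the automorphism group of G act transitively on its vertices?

G is 2-regular and connected on 6 vertices, i.e. the cycle C_6. C_6 has 6 rotations and 6 reflections, so Aut(C_6) ≅ D_6 of order 12. Under this action every vertex can be carried to every other, so G is vertex-transitive.

Yes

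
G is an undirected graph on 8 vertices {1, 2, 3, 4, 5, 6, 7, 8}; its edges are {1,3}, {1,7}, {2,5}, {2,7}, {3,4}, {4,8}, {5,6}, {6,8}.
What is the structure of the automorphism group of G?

D_8

G is 2-regular and connected on 8 vertices, i.e. the cycle C_8. The automorphisms of the 8-cycle are exactly the symmetries of a regular 8-gon: the dihedral group D_8, |D_8| = 16.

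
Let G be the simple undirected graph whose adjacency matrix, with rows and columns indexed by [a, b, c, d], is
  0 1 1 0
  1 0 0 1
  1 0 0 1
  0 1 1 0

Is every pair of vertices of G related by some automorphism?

G is 2-regular and connected on 4 vertices, i.e. the cycle C_4. The automorphisms of the 4-cycle are exactly the symmetries of a regular 4-gon: the dihedral group D_4, |D_4| = 8. This group acts transitively on the 4 vertices.

Yes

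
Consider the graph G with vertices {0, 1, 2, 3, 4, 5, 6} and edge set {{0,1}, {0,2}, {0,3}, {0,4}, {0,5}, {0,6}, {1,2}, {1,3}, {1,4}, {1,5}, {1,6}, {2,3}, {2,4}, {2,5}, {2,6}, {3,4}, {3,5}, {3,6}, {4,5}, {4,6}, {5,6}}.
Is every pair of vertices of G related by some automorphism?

Yes

All 7 vertices are pairwise adjacent: G = K_7. Any permutation of the 7 vertices preserves K_7, so Aut(K_7) = S_7 of order 7! = 5040. Under this action every vertex can be carried to every other, so G is vertex-transitive.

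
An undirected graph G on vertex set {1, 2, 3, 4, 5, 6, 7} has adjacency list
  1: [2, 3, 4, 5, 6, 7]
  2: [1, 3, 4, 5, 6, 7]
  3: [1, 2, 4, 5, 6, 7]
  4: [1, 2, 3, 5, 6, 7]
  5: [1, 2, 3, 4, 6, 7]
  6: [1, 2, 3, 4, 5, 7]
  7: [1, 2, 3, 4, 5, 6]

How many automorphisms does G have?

5040

All 7 vertices are pairwise adjacent: G = K_7. Any permutation of the 7 vertices preserves K_7, so Aut(K_7) = S_7 of order 7! = 5040.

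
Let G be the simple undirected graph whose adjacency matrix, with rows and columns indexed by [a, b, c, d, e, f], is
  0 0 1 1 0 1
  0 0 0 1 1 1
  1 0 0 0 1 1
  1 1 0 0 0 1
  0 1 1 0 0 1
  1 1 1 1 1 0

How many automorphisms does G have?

Vertex f is the unique vertex of degree 5; the remaining 5 vertices each have degree 3 and induce a cycle, so G is the wheel on 6 vertices with hub f. Every automorphism fixes the hub and acts on the rim 5-cycle, so Aut(G) ≅ Aut(C_5) = D_5 of order 10.

10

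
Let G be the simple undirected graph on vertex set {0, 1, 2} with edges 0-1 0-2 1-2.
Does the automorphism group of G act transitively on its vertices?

Every vertex has degree 2, so G is the complete graph K_3. Every bijection on the vertex set is an automorphism of K_3; hence Aut(K_3) ≅ S_3, order 6. This group acts transitively on the 3 vertices.

Yes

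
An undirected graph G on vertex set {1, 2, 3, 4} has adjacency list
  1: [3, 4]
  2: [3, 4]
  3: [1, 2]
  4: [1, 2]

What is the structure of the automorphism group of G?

D_4

G is 2-regular and bipartite on 2^2 = 4 vertices with girth 4; it is the hypercube graph Q_2. The symmetry group of the 2-cube is the hyperoctahedral group B_2 = Z_2 ≀ S_2, of order 2^2·2! = 8.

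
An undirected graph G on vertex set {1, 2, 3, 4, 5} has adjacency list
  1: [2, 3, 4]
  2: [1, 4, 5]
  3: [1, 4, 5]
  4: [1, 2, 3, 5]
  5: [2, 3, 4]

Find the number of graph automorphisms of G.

Vertex 4 is the unique vertex of degree 4; the remaining 4 vertices each have degree 3 and induce a cycle, so G is the wheel on 5 vertices with hub 4. Every automorphism fixes the hub and acts on the rim 4-cycle, so Aut(G) ≅ Aut(C_4) = D_4 of order 8.

8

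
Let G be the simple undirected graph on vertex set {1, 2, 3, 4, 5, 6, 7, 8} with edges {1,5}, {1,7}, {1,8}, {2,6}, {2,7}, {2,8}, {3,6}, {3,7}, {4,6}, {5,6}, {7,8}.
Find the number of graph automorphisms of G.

Degrees alone do not determine every vertex (e.g. 1 and 2 both have degree 3), but their neighbour-degree multisets differ: N(1) has degrees [2, 3, 4] while N(2) has degrees [3, 4, 4]. Repeating this refinement separates all vertices, so the only automorphism is the identity.

1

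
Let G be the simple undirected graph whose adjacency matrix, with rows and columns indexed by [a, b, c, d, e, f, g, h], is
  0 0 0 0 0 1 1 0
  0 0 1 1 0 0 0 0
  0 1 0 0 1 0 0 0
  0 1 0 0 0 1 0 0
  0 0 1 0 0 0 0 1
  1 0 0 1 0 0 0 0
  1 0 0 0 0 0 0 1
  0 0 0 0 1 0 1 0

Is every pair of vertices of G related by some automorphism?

G is 2-regular and connected on 8 vertices, i.e. the cycle C_8. C_8 has 8 rotations and 8 reflections, so Aut(C_8) ≅ D_8 of order 16. This group acts transitively on the 8 vertices.

Yes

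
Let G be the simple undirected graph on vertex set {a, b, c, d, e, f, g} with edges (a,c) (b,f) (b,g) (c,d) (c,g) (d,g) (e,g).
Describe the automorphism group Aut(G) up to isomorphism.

Degrees alone do not determine every vertex (e.g. a and e both have degree 1), but their neighbour-degree multisets differ: N(a) has degrees [3] while N(e) has degrees [4]. Repeating this refinement separates all vertices, so the only automorphism is the identity.

1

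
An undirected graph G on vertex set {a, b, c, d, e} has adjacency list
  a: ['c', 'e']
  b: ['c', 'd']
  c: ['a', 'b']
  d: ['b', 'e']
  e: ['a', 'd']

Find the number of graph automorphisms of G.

10

G is 2-regular and connected on 5 vertices, i.e. the cycle C_5. C_5 has 5 rotations and 5 reflections, so Aut(C_5) ≅ D_5 of order 10.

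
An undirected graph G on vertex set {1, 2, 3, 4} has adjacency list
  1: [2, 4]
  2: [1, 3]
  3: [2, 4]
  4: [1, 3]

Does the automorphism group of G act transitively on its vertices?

Yes

G is 2-regular and bipartite with parts {2, 4} and {1, 3} (each part is independent and every cross-pair is an edge), so G = K_{2,2}. Each part can be permuted independently (S_2 × S_2) and the two equal-size parts can also be swapped, giving (S_2 × S_2) ⋊ Z_2 of order 2·(2!)² = 8. Under this action every vertex can be carried to every other, so G is vertex-transitive.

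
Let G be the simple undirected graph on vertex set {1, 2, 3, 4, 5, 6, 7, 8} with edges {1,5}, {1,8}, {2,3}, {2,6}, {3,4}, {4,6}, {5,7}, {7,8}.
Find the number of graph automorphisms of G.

G has two connected components, {1, 5, 7, 8} and {2, 3, 4, 6}; each is 2-regular, so G = C_4 ⊔ C_4. Aut of a disjoint union of two copies of C_4 is the wreath product D_4 ≀ Z_2, of order 2·8² = 128.

128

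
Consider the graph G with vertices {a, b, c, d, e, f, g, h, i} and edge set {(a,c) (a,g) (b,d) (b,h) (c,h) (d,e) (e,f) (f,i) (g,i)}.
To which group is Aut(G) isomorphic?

the dihedral group of order 18

Every vertex has degree 2 and the graph is connected, so G is the 9-cycle C_9. The automorphisms of the 9-cycle are exactly the symmetries of a regular 9-gon: the dihedral group D_9, |D_9| = 18.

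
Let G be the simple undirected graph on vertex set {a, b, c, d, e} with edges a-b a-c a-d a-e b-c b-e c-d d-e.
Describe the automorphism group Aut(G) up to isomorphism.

the dihedral group of order 8

Vertex a is the unique vertex of degree 4; the remaining 4 vertices each have degree 3 and induce a cycle, so G is the wheel on 5 vertices with hub a. With the hub fixed, the remaining symmetry is that of the rim cycle C_4, giving the dihedral group D_4.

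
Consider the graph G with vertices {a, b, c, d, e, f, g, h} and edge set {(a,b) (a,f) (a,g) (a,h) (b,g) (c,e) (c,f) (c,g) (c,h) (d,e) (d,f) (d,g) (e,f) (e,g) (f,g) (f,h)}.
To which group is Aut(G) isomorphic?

1

The degree sequence is [4, 2, 4, 3, 4, 6, 6, 3]. Checking the degree-preserving permutations of the vertex set shows that none except the identity preserves every edge, so Aut(G) is trivial.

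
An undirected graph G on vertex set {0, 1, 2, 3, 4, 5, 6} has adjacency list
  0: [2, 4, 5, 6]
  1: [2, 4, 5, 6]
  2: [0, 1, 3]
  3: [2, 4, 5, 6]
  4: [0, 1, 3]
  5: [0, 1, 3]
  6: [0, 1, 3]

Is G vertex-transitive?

Automorphisms preserve degree, but G has vertices of degree 3 and vertices of degree 4; no automorphism maps one to the other, so G is not vertex-transitive.

No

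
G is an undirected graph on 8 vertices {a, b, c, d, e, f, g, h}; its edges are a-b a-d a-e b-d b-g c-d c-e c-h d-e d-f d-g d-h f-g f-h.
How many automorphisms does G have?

14

Vertex d is the unique vertex of degree 7; the remaining 7 vertices each have degree 3 and induce a cycle, so G is the wheel on 8 vertices with hub d. Every automorphism fixes the hub and acts on the rim 7-cycle, so Aut(G) ≅ Aut(C_7) = D_7 of order 14.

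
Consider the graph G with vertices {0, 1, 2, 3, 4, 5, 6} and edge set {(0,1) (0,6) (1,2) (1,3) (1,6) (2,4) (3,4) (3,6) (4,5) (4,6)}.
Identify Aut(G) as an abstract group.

The degree sequence is [2, 4, 2, 3, 4, 1, 4]. Checking the degree-preserving permutations of the vertex set shows that none except the identity preserves every edge, so Aut(G) is trivial.

1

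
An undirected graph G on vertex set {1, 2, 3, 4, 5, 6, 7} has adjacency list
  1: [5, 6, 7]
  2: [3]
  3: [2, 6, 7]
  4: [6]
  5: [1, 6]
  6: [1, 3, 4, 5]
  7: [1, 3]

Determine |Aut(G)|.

Degrees alone do not determine every vertex (e.g. 1 and 3 both have degree 3), but their neighbour-degree multisets differ: N(1) has degrees [2, 2, 4] while N(3) has degrees [1, 2, 4]. Repeating this refinement separates all vertices, so the only automorphism is the identity.

1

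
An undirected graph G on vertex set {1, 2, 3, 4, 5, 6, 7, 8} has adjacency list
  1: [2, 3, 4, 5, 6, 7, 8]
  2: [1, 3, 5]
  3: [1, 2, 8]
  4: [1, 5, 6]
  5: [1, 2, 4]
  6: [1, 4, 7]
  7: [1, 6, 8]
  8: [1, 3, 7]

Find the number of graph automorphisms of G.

Vertex 1 is the unique vertex of degree 7; the remaining 7 vertices each have degree 3 and induce a cycle, so G is the wheel on 8 vertices with hub 1. With the hub fixed, the remaining symmetry is that of the rim cycle C_7, giving the dihedral group D_7.

14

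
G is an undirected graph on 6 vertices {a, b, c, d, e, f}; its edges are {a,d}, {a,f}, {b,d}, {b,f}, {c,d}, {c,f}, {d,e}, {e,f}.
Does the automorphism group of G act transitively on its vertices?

Automorphisms preserve degree, but G has vertices of degree 2 and vertices of degree 4; no automorphism maps one to the other, so G is not vertex-transitive.

No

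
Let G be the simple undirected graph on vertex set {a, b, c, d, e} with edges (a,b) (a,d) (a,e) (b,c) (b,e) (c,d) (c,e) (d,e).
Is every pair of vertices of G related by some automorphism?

No

Vertex e is the only vertex of degree 4, so every automorphism fixes it; G is not vertex-transitive.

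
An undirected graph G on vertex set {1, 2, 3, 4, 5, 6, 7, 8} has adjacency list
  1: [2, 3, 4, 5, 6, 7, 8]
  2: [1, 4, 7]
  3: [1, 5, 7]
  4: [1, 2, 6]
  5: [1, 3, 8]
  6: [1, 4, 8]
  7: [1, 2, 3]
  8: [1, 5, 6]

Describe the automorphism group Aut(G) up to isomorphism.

Vertex 1 is the unique vertex of degree 7; the remaining 7 vertices each have degree 3 and induce a cycle, so G is the wheel on 8 vertices with hub 1. With the hub fixed, the remaining symmetry is that of the rim cycle C_7, giving the dihedral group D_7.

D_7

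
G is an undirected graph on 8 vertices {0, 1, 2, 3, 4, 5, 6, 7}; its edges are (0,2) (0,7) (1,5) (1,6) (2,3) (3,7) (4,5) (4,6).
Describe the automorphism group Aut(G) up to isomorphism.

G has two connected components, {0, 2, 3, 7} and {1, 4, 5, 6}; each is 2-regular, so G = C_4 ⊔ C_4. With two isomorphic components, Aut(G) = Aut(C_4) ≀ S_2 = (D_4 × D_4) ⋊ Z_2: permute each cycle by D_4, then optionally swap the two cycles. Order 2·(2·4)² = 128.

D_4 ≀ Z_2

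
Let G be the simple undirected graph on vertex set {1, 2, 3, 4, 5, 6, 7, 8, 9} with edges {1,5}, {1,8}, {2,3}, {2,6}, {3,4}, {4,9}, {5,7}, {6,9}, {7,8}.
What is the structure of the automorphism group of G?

D_4 × D_5

G has two connected components, {2, 3, 4, 6, 9} and {1, 5, 7, 8}; each is 2-regular, so G = C_5 ⊔ C_4. No automorphism exchanges components of different sizes, hence Aut(G) is the direct product D_4 × D_5, order 80.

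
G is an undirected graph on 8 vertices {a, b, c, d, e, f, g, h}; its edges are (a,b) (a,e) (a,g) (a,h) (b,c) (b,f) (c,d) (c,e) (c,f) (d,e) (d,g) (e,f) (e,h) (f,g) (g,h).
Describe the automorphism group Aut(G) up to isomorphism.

1

The degree sequence is [4, 3, 4, 3, 5, 4, 4, 3]. Checking the degree-preserving permutations of the vertex set shows that none except the identity preserves every edge, so Aut(G) is trivial.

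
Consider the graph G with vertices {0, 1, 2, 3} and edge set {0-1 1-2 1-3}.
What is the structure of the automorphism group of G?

Vertex 1 has degree 3 and every other vertex has degree 1, so G is the star K_{1,3} with centre 1. The 3 leaves are pairwise interchangeable while the centre is fixed, giving Aut(G) = S_3.

the symmetric group on 3 letters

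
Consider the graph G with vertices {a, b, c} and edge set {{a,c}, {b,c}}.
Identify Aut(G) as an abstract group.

The degree sequence is [1, 1, 2]; the two degree-1 vertices a and b are the ends of a path, so G = P_3. The only nontrivial automorphism of a path is the end-to-end reflection, so Aut(G) ≅ Z_2.

the cyclic group of order 2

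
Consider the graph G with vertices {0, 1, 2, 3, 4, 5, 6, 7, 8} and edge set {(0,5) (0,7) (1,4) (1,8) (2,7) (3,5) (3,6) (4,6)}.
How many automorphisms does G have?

The degree sequence is [2, 2, 1, 2, 2, 2, 2, 2, 1]; the two degree-1 vertices 2 and 8 are the ends of a path, so G = P_9. A path has exactly one nontrivial symmetry — reversal — giving Aut(G) of order 2.

2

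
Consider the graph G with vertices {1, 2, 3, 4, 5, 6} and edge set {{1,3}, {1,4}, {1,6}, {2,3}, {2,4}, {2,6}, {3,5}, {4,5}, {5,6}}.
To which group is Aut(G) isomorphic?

(S_3 × S_3) ⋊ Z_2

G is 3-regular and bipartite with parts {1, 2, 5} and {3, 4, 6} (each part is independent and every cross-pair is an edge), so G = K_{3,3}. Aut(K_{3,3}) is the wreath product S_3 ≀ Z_2: permute within each part, then optionally swap the parts; |Aut| = 2·(3!)² = 72.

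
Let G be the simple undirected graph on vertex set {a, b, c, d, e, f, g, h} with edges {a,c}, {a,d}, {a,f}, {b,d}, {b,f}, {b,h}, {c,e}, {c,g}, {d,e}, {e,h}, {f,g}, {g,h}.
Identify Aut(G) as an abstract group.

Z_2^3 ⋊ S_3

G is 3-regular and bipartite on 2^3 = 8 vertices with girth 4; it is the hypercube graph Q_3. Aut(Q_3) consists of the signed permutations of the 3 coordinate axes: 3! permutations times 2^3 sign flips, so |Aut| = 2^3·3! = 48.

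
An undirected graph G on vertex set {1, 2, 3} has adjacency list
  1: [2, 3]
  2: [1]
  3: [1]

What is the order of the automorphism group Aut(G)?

The degree sequence is [2, 1, 1]; the two degree-1 vertices 2 and 3 are the ends of a path, so G = P_3. The only nontrivial automorphism of a path is the end-to-end reflection, so Aut(G) ≅ Z_2.

2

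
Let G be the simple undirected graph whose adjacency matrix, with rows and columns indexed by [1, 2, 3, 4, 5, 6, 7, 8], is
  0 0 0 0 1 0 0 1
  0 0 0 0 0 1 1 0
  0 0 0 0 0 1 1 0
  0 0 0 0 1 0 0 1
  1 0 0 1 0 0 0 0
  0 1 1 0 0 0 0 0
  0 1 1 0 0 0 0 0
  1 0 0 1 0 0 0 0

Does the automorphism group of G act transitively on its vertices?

G has two connected components, {2, 3, 6, 7} and {1, 4, 5, 8}; each is 2-regular, so G = C_4 ⊔ C_4. With two isomorphic components, Aut(G) = Aut(C_4) ≀ S_2 = (D_4 × D_4) ⋊ Z_2: permute each cycle by D_4, then optionally swap the two cycles. Order 2·(2·4)² = 128. This group acts transitively on the 8 vertices.

Yes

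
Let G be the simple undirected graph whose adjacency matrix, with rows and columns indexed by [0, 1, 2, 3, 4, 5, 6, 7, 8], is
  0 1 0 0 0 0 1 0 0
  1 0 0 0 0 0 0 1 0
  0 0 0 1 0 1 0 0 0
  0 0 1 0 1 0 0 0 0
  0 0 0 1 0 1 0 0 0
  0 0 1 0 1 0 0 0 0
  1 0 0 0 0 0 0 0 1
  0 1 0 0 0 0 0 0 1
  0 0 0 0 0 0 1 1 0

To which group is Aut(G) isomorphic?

D_4 × D_5

G has two connected components, {0, 1, 6, 7, 8} and {2, 3, 4, 5}; each is 2-regular, so G = C_5 ⊔ C_4. The components are non-isomorphic (different sizes), so Aut(G) = Aut(C_4) × Aut(C_5) = D_4 × D_5 of order 8·10 = 80.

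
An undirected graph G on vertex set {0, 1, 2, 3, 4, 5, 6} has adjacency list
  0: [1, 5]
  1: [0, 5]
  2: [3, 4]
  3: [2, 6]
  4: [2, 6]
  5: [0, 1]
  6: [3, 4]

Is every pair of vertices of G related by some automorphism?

G has two connected components, {2, 3, 4, 6} and {0, 1, 5}; each is 2-regular, so G = C_4 ⊔ C_3. The orbit of 0 under Aut(G) is {0, 1, 5}, which does not contain 2, so G is not vertex-transitive.

No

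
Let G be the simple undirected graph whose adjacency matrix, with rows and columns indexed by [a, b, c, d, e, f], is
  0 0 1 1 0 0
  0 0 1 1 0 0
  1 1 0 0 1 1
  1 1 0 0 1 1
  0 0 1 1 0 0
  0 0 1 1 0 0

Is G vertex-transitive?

No

Automorphisms preserve degree, but G has vertices of degree 2 and vertices of degree 4; no automorphism maps one to the other, so G is not vertex-transitive.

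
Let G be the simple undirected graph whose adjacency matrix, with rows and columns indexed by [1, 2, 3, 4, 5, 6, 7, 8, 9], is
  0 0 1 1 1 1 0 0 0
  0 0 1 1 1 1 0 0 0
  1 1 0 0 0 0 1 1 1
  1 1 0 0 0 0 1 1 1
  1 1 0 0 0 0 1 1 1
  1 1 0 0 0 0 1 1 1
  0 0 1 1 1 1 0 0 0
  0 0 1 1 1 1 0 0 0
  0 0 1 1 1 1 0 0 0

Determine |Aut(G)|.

The vertices split by degree into {3, 4, 5, 6} (degree 5) and {1, 2, 7, 8, 9} (degree 4); every edge runs between the two parts, so G is the complete bipartite graph K_{4,5}. The parts have unequal sizes, so no automorphism swaps them; each part is permuted independently, giving S_5 × S_4 of order 5!·4! = 2880.

2880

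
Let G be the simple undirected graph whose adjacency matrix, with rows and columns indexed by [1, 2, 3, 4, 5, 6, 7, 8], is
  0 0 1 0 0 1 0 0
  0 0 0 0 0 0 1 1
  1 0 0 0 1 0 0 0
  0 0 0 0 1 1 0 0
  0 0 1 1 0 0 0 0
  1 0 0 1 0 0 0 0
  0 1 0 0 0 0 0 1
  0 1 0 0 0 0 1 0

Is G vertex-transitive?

G has two connected components, {1, 3, 4, 5, 6} and {2, 7, 8}; each is 2-regular, so G = C_5 ⊔ C_3. The orbit of 1 under Aut(G) is {1, 3, 4, 5, 6}, which does not contain 2, so G is not vertex-transitive.

No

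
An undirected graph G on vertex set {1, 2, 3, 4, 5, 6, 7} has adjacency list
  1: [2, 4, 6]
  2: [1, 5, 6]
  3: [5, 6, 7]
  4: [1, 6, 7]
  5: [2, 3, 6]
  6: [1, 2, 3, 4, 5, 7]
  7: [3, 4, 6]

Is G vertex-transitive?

No

Vertex 6 is the only vertex of degree 6, so every automorphism fixes it; G is not vertex-transitive.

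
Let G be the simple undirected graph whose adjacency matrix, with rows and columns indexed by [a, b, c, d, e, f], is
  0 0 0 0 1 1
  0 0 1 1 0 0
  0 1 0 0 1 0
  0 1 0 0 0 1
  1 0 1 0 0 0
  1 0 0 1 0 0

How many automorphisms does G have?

12

G is 2-regular and connected on 6 vertices, i.e. the cycle C_6. The automorphisms of the 6-cycle are exactly the symmetries of a regular 6-gon: the dihedral group D_6, |D_6| = 12.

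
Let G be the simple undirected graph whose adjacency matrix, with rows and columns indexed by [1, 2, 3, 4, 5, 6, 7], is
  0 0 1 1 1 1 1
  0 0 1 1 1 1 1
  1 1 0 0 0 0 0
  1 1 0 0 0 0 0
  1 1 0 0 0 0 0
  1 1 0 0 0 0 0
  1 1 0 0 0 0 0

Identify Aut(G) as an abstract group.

S_2 × S_5

The vertices split by degree into {1, 2} (degree 5) and {3, 4, 5, 6, 7} (degree 2); every edge runs between the two parts, so G is the complete bipartite graph K_{2,5}. Automorphisms preserve the bipartition setwise (since the parts differ in size) and act as S_2 × S_5 within it; |Aut| = 240.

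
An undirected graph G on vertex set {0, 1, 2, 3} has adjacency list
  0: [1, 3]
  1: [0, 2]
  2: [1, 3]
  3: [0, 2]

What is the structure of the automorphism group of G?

D_4

G is 2-regular and bipartite on 2^2 = 4 vertices with girth 4; it is the hypercube graph Q_2. The symmetry group of the 2-cube is the hyperoctahedral group B_2 = Z_2 ≀ S_2, of order 2^2·2! = 8.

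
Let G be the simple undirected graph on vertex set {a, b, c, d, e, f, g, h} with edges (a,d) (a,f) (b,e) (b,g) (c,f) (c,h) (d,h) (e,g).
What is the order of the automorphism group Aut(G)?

60

G has two connected components, {a, c, d, f, h} and {b, e, g}; each is 2-regular, so G = C_5 ⊔ C_3. No automorphism exchanges components of different sizes, hence Aut(G) is the direct product D_3 × D_5, order 60.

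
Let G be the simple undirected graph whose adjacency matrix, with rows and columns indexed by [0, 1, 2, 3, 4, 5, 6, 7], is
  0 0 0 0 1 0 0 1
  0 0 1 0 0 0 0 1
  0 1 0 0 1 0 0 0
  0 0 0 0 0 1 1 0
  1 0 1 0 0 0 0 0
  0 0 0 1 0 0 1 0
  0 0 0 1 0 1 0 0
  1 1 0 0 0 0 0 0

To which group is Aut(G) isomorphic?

G has two connected components, {0, 1, 2, 4, 7} and {3, 5, 6}; each is 2-regular, so G = C_5 ⊔ C_3. The components are non-isomorphic (different sizes), so Aut(G) = Aut(C_3) × Aut(C_5) = D_3 × D_5 of order 6·10 = 60.

D_3 × D_5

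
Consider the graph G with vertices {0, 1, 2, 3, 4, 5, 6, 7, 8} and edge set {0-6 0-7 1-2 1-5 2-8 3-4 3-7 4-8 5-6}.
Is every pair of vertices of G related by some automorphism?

Yes

G is 2-regular and connected on 9 vertices, i.e. the cycle C_9. The automorphisms of the 9-cycle are exactly the symmetries of a regular 9-gon: the dihedral group D_9, |D_9| = 18. Under this action every vertex can be carried to every other, so G is vertex-transitive.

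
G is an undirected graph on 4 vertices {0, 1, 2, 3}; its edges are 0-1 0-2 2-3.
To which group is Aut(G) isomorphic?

Z_2

The degree sequence is [2, 1, 2, 1]; the two degree-1 vertices 1 and 3 are the ends of a path, so G = P_4. The only nontrivial automorphism of a path is the end-to-end reflection, so Aut(G) ≅ Z_2.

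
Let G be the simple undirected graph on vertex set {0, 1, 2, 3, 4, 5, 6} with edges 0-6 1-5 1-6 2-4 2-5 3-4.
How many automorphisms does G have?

2

The degree sequence is [1, 2, 2, 1, 2, 2, 2]; the two degree-1 vertices 0 and 3 are the ends of a path, so G = P_7. A path has exactly one nontrivial symmetry — reversal — giving Aut(G) of order 2.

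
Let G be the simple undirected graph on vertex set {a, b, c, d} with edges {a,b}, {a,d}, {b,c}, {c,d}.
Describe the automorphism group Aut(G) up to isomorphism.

Every vertex has degree 2 and the graph is connected, so G is the 4-cycle C_4. The automorphisms of the 4-cycle are exactly the symmetries of a regular 4-gon: the dihedral group D_4, |D_4| = 8.

the dihedral group of order 8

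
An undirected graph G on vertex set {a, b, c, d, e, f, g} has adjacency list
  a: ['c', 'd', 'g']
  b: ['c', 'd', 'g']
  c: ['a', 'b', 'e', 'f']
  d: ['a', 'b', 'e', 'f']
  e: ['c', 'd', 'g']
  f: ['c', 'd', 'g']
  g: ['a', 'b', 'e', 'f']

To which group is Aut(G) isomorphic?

S_4 × S_3

The vertices split by degree into {c, d, g} (degree 4) and {a, b, e, f} (degree 3); every edge runs between the two parts, so G is the complete bipartite graph K_{3,4}. The parts have unequal sizes, so no automorphism swaps them; each part is permuted independently, giving S_4 × S_3 of order 4!·3! = 144.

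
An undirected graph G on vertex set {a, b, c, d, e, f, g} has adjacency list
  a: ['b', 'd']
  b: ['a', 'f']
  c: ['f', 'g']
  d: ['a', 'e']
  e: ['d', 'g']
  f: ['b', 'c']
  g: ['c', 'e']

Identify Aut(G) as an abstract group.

G is 2-regular and connected on 7 vertices, i.e. the cycle C_7. C_7 has 7 rotations and 7 reflections, so Aut(C_7) ≅ D_7 of order 14.

D_7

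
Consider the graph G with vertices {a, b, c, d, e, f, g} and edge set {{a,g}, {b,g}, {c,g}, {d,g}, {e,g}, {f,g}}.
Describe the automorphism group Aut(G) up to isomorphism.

S_6

Vertex g has degree 6 and every other vertex has degree 1, so G is the star K_{1,6} with centre g. Any automorphism fixes the centre and permutes the 6 leaves freely, so Aut(G) ≅ S_6 of order 6! = 720.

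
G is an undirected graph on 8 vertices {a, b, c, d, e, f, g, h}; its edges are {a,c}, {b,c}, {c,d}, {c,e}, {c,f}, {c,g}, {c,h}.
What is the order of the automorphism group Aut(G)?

Vertex c has degree 7 and every other vertex has degree 1, so G is the star K_{1,7} with centre c. The 7 leaves are pairwise interchangeable while the centre is fixed, giving Aut(G) = S_7.

5040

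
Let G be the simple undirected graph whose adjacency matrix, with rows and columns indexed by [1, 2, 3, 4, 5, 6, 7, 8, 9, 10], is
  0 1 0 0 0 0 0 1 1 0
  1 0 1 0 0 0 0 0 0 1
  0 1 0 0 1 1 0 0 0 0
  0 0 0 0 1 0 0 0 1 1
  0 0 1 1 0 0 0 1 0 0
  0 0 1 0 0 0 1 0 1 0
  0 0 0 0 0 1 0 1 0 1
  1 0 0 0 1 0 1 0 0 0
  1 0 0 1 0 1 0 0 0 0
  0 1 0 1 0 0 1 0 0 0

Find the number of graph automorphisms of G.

G is 3-regular on 10 vertices with no triangles and no 4-cycles (girth 5): this is the Petersen graph. It is a classical fact that the Petersen graph has automorphism group S_5 (order 120), arising from its description as the Kneser graph K(5,2).

120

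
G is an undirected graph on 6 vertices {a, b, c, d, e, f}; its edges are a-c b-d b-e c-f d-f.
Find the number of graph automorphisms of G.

2

The degree sequence is [1, 2, 2, 2, 1, 2]; the two degree-1 vertices a and e are the ends of a path, so G = P_6. The only nontrivial automorphism of a path is the end-to-end reflection, so Aut(G) ≅ Z_2.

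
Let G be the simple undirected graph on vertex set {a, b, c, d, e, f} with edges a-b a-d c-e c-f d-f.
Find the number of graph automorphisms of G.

The degree sequence is [2, 1, 2, 2, 1, 2]; the two degree-1 vertices b and e are the ends of a path, so G = P_6. The only nontrivial automorphism of a path is the end-to-end reflection, so Aut(G) ≅ Z_2.

2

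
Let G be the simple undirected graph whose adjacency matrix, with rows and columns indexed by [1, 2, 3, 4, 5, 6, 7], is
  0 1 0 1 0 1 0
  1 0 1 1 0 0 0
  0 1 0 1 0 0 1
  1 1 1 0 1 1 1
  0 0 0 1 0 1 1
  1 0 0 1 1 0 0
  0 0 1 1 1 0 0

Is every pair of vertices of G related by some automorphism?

Vertex 4 is the only vertex of degree 6, so every automorphism fixes it; G is not vertex-transitive.

No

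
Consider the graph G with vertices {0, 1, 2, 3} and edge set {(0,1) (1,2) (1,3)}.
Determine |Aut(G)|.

Vertex 1 has degree 3 and every other vertex has degree 1, so G is the star K_{1,3} with centre 1. The 3 leaves are pairwise interchangeable while the centre is fixed, giving Aut(G) = S_3.

6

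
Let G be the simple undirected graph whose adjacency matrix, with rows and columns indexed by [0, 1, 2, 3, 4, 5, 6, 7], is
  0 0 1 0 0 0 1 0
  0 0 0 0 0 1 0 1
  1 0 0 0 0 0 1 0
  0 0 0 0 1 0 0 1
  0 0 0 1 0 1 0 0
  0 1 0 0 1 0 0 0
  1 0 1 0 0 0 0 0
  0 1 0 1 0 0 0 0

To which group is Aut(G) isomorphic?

D_5 × D_3

G has two connected components, {1, 3, 4, 5, 7} and {0, 2, 6}; each is 2-regular, so G = C_5 ⊔ C_3. No automorphism exchanges components of different sizes, hence Aut(G) is the direct product D_5 × D_3, order 60.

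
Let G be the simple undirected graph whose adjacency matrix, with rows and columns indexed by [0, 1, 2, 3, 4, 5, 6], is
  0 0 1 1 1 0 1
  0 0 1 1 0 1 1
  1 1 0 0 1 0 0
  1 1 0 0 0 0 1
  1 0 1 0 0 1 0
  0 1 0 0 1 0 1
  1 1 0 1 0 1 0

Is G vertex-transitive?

No

Automorphisms preserve degree, but G has vertices of degree 3 and vertices of degree 4; no automorphism maps one to the other, so G is not vertex-transitive.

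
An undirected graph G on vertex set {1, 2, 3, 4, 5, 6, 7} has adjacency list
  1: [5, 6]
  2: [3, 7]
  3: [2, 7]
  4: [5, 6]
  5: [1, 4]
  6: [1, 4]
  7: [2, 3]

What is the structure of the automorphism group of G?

G has two connected components, {1, 4, 5, 6} and {2, 3, 7}; each is 2-regular, so G = C_4 ⊔ C_3. No automorphism exchanges components of different sizes, hence Aut(G) is the direct product D_4 × D_3, order 48.

D_4 × D_3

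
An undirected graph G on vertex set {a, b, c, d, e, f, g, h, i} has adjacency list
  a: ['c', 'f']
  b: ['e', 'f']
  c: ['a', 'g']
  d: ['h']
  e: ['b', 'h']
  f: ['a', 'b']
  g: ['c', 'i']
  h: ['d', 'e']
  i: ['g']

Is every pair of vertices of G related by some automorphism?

Automorphisms preserve degree, but G has vertices of degree 1 and vertices of degree 2; no automorphism maps one to the other, so G is not vertex-transitive.

No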